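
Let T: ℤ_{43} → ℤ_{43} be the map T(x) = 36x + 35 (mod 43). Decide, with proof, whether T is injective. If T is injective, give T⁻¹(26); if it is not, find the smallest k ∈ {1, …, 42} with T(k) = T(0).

32

If T(s) = T(t), then 36s ≡ 36t (mod 43). Because gcd(36, 43) = 1, we may cancel 36 to get s ≡ t (mod 43).
Hence T is injective.
We now compute 36⁻¹ mod 43 explicitly. Euclid's algorithm: 43 = 1·36 + 7, 36 = 5·7 + 1; back-substituting gives 1 = 6·36 − 5·43, so 36⁻¹ ≡ 6 (mod 43).
Since T is injective, we compute T⁻¹(26): solve 36x + 35 ≡ 26 (mod 43), i.e. 36x ≡ 34 (mod 43).
Multiplying by 36⁻¹ = 6 gives x ≡ 6·34 = 204 = 4·43 + 32 ≡ 32 (mod 43).
Check: T(32) = 36·32 + 35 = 1187 = 27·43 + 26 ≡ 26 (mod 43).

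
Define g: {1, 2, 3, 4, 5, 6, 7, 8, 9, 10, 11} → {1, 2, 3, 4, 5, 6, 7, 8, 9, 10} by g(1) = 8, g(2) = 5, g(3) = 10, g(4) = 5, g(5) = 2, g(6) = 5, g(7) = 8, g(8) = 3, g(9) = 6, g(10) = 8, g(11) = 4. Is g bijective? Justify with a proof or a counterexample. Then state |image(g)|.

g(2) = 5 = g(4) with 2 ≠ 4, so g is not injective, hence not bijective.
The image of g is {2, 3, 4, 5, 6, 8, 10}, which has 7 elements.

7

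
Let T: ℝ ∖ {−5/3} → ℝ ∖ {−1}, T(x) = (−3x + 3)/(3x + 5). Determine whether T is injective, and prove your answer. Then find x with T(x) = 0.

1

Suppose T(u) = T(v). Cross-multiplying: (−3u + 3)(3v + 5) = (−3v + 3)(3u + 5).
Expanding both sides and cancelling the symmetric terms leaves −24·(u − v) = 0. Since −24 ≠ 0, u = v. Therefore T is injective.
Solving T(x) = 0: cross-multiplying gives −3x + 3 = 0(3x + 5), which rearranges to −3x = −3, so x = 1.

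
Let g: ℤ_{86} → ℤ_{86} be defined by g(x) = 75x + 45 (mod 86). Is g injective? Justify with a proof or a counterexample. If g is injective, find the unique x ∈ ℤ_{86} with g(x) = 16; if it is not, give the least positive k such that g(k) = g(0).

73

If g(s) = g(t), then 75s ≡ 75t (mod 86). Because gcd(75, 86) = 1, we may cancel 75 to get s ≡ t (mod 86).
Hence g is injective.
We now compute 75⁻¹ mod 86 explicitly. Euclid's algorithm: 86 = 1·75 + 11, 75 = 6·11 + 9, 11 = 1·9 + 2, 9 = 4·2 + 1; back-substituting gives 1 = 39·75 − 34·86, so 75⁻¹ ≡ 39 (mod 86).
Since g is injective, we compute g⁻¹(16): solve 75x + 45 ≡ 16 (mod 86), i.e. 75x ≡ 57 (mod 86).
Multiplying by 75⁻¹ = 39 gives x ≡ 39·57 = 2223 = 25·86 + 73 ≡ 73 (mod 86).
Check: g(73) = 75·73 + 45 = 5520 = 64·86 + 16 ≡ 16 (mod 86).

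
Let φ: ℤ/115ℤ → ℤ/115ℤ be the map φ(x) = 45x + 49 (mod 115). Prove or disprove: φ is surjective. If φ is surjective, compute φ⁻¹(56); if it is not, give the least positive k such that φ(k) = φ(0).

Since gcd(45, 115) = 5, we have 45x ≡ 0 (mod 5) for all x, so φ(x) ≡ 4 (mod 5).
But 0 ≢ 4 (mod 5), so 0 ∈ ℤ/115ℤ has no preimage. Thus φ is not surjective.
Since φ is not surjective, we find the least positive k with φ(k) = φ(0): this means 45k ≡ 0 (mod 115), i.e. 115 ∣ 45k. Since gcd(45, 115) = 5, dividing through by 5 this holds exactly when 23 ∣ 9k, and as gcd(9, 23) = 1, exactly when 23 ∣ k.
The smallest positive such k is 23.

23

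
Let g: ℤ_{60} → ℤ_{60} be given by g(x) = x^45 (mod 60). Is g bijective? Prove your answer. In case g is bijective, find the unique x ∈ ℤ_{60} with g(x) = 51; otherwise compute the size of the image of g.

g(0) = 0^45 = 0.
g(30): Repeated squaring mod 60: 30^1 ≡ 30, 30^2 ≡ 30² = 900 ≡ 0, 30^4 ≡ 0² = 0, 30^8 ≡ 0² = 0, 30^16 ≡ 0² = 0, 30^32 ≡ 0² = 0. Since 45 = 32 + 8 + 4 + 1, 30^45 ≡ 0·0·0·30: 0·0 = 0, then 0·0 = 0, then 0·30 = 0. So 30^45 ≡ 0 (mod 60).
So g(0) = g(30) = 0 while 0 ≠ 30, therefore g is not injective, hence not bijective.
Since g is not bijective, we determine |image(g)|. Computing x^45 mod 60 for each x (by repeated squaring, reducing mod 60 at every step), the values g(0), g(1), …, g(59) are: 0, 1, 32, 3, 4, 5, 36, 7, 8, 9, 40, 11, 12, 13, 44, 15, 16, 17, 48, 19, 20, 21, 52, 23, 24, 25, 56, 27, 28, 29, 0, 31, 32, 33, 4, 35, 36, 37, 8, 39, 40, 41, 12, 43, 44, 45, 16, 47, 48, 49, 20, 51, 52, 53, 24, 55, 56, 57, 28, 59.
The distinct values are {0, 1, 3, 4, 5, 7, 8, 9, 11, 12, 13, 15, 16, 17, 19, 20, 21, 23, 24, 25, 27, 28, 29, 31, 32, 33, 35, 36, 37, 39, 40, 41, 43, 44, 45, 47, 48, 49, 51, 52, 53, 55, 56, 57, 59}; there are 45 of them.

45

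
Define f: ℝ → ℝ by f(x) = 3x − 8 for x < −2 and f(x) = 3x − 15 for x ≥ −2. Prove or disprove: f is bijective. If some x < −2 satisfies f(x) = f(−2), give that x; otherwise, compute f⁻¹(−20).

Both pieces are strictly increasing (slopes 3 and 3), so each is injective on its own interval.
The left piece maps (−∞, −2) onto (−∞, −14); the right piece maps [−2, ∞) onto [−21, ∞).
These images overlap. In particular f(−2) = −21 (right piece), and solving 3x − 8 = −21 on the left piece gives x = −13/3 < −2.
So f(−13/3) = f(−2) with −13/3 ≠ −2, and f is not injective, hence not bijective. This x = −13/3 is the requested value below −2.

-13/3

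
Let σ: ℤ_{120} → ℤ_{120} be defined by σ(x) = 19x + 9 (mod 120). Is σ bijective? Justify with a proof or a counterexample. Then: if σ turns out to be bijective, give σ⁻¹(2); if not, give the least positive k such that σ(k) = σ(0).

107

Recall: injectivity means: for all u, v in the domain, σ(u) = σ(v) implies u = v.
If σ(u) = σ(v), then 19u ≡ 19v (mod 120). Because gcd(19, 120) = 1, we may cancel 19 to get u ≡ v (mod 120).
We now compute 19⁻¹ mod 120 explicitly. Euclid's algorithm: 120 = 6·19 + 6, 19 = 3·6 + 1; back-substituting gives 1 = 19·19 − 3·120, so 19⁻¹ ≡ 19 (mod 120).
Then y ↦ 19(y − 9) is a two-sided inverse to σ, so every y ∈ ℤ_{120} has a preimage.
Thus σ is bijective.
Since σ is bijective, we compute σ⁻¹(2): solve 19x + 9 ≡ 2 (mod 120), i.e. 19x ≡ 113 (mod 120).
Multiplying by 19⁻¹ = 19 gives x ≡ 19·113 = 2147 = 17·120 + 107 ≡ 107 (mod 120).
Check: σ(107) = 19·107 + 9 = 2042 = 17·120 + 2 ≡ 2 (mod 120).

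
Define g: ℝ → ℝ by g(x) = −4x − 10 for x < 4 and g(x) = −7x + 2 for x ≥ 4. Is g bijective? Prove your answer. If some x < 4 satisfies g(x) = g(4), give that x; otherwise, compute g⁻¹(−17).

Both pieces are strictly decreasing (slopes −4 and −7), so each is injective on its own interval.
The left piece maps (−∞, 4) onto (−26, ∞); the right piece maps [4, ∞) onto (−∞, −26].
Since −26 = −26, the images partition ℝ: g is injective and surjective, hence bijective.
Because the two images are disjoint, no x < 4 has g(x) = g(4), so we compute g⁻¹(−17): −17 lies in (−26, ∞), so solve −4x − 10 = −17: x = (−17 + 10)/(−4) = 7/4.

7/4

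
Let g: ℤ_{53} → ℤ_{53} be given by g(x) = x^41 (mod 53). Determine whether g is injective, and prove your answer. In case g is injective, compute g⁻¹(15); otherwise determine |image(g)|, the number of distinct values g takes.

Since 53 is prime, the nonzero elements of ℤ_{53} form a cyclic group of order 52.
As gcd(41, 52) = 1, raising to the 41st power is a bijection on this group: if a^41 ≡ b^41 then (ab^{−1})^41 = 1, and the only element of order dividing gcd(41, 52) = 1 is 1, so a = b.
With g(0) = 0 this makes g injective on all of ℤ_{53}, hence bijective (finite equal-size domain and codomain). In particular g is injective.
Since g is injective, we find the preimage of 15. The inverse of x ↦ x^41 on (ℤ_{53})^× is x ↦ x^33, because 41·33 = 1353 = 26·52 + 1 ≡ 1 (mod 52) and x^{52} = 1 for x ≠ 0 (Fermat). So g⁻¹(15) = 15^33 mod 53.
Repeated squaring mod 53: 15^1 ≡ 15, 15^2 ≡ 15² = 225 ≡ 13, 15^4 ≡ 13² = 169 ≡ 10, 15^8 ≡ 10² = 100 ≡ 47, 15^16 ≡ 47² = 2209 ≡ 36, 15^32 ≡ 36² = 1296 ≡ 24. Since 33 = 32 + 1, 15^33 ≡ 24·15: 24·15 = 360 ≡ 42. So 15^33 ≡ 42 (mod 53).
Hence g⁻¹(15) = 42.

42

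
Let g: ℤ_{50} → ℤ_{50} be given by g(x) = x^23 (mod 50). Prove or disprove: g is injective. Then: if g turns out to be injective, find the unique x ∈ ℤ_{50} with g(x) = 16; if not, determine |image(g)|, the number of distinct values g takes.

g(0) = 0^23 = 0.
g(10): Repeated squaring mod 50: 10^1 ≡ 10, 10^2 ≡ 10² = 100 ≡ 0, 10^4 ≡ 0² = 0, 10^8 ≡ 0² = 0, 10^16 ≡ 0² = 0. Since 23 = 16 + 4 + 2 + 1, 10^23 ≡ 0·0·0·10: 0·0 = 0, then 0·0 = 0, then 0·10 = 0. So 10^23 ≡ 0 (mod 50).
So g(0) = g(10) = 0 while 0 ≠ 10, therefore g is not injective.
Since g is not injective, we determine |image(g)|. Computing x^23 mod 50 for each x (by repeated squaring, reducing mod 50 at every step), the values g(0), g(1), …, g(49) are: 0, 1, 8, 27, 14, 25, 16, 43, 12, 29, 0, 31, 28, 47, 44, 25, 46, 13, 32, 9, 0, 11, 48, 17, 24, 25, 26, 33, 2, 39, 0, 41, 18, 37, 4, 25, 6, 3, 22, 19, 0, 21, 38, 7, 34, 25, 36, 23, 42, 49.
The distinct values are {0, 1, 2, 3, 4, 6, 7, 8, 9, 11, 12, 13, 14, 16, 17, 18, 19, 21, 22, 23, 24, 25, 26, 27, 28, 29, 31, 32, 33, 34, 36, 37, 38, 39, 41, 42, 43, 44, 46, 47, 48, 49}; there are 42 of them.

42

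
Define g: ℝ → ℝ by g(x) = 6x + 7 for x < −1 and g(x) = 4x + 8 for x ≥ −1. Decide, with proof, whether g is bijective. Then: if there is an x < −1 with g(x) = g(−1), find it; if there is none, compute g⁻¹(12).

1

Both pieces are strictly increasing (slopes 6 and 4), so each is injective on its own interval.
The left piece maps (−∞, −1) onto (−∞, 1); the right piece maps [−1, ∞) onto [4, ∞).
The images leave a gap (1 has no preimage), so g is not surjective, hence not bijective.
Because the two images are disjoint, no x < −1 has g(x) = g(−1), so we compute g⁻¹(12): 12 lies in [4, ∞), so solve 4x + 8 = 12: x = (12 − 8)/4 = 1.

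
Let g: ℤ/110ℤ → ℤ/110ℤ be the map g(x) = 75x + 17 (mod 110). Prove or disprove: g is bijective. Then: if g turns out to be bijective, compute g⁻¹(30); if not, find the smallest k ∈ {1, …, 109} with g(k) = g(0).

Recall: g is injective when g(s) = g(t) forces s = t.
We have gcd(75, 110) = 5 > 1. Taking s = 0 and t = 22: g(0) = 17 and g(22) = 75·22 + 17 = 1667 ≡ 17 (mod 110).
So g(0) = g(22) while 0 ≠ 22, so g is not injective, hence not bijective.
Since g is not bijective, we find the least positive k with g(k) = g(0): this means 75k ≡ 0 (mod 110), i.e. 110 ∣ 75k. Since gcd(75, 110) = 5, dividing through by 5 this holds exactly when 22 ∣ 15k, and as gcd(15, 22) = 1, exactly when 22 ∣ k.
The smallest positive such k is 22.

22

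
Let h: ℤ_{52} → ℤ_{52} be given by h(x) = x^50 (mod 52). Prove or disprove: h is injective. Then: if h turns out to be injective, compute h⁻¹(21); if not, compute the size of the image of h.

h(12): Repeated squaring mod 52: 12^1 ≡ 12, 12^2 ≡ 12² = 144 ≡ 40, 12^4 ≡ 40² = 1600 ≡ 40, 12^8 ≡ 40² = 1600 ≡ 40, 12^16 ≡ 40² = 1600 ≡ 40, 12^32 ≡ 40² = 1600 ≡ 40. Since 50 = 32 + 16 + 2, 12^50 ≡ 40·40·40: 40·40 = 1600 ≡ 40, then 40·40 = 1600 ≡ 40. So 12^50 ≡ 40 (mod 52).
h(14): Repeated squaring mod 52: 14^1 ≡ 14, 14^2 ≡ 14² = 196 ≡ 40, 14^4 ≡ 40² = 1600 ≡ 40, 14^8 ≡ 40² = 1600 ≡ 40, 14^16 ≡ 40² = 1600 ≡ 40, 14^32 ≡ 40² = 1600 ≡ 40. Since 50 = 32 + 16 + 2, 14^50 ≡ 40·40·40: 40·40 = 1600 ≡ 40, then 40·40 = 1600 ≡ 40. So 14^50 ≡ 40 (mod 52).
So h(12) = h(14) = 40 while 12 ≠ 14, so h is not injective.
Since h is not injective, we determine |image(h)|. Computing x^50 mod 52 for each x (by repeated squaring, reducing mod 52 at every step), the values h(0), h(1), …, h(51) are: 0, 1, 4, 9, 16, 25, 36, 49, 12, 29, 48, 17, 40, 13, 40, 17, 48, 29, 12, 49, 36, 25, 16, 9, 4, 1, 0, 1, 4, 9, 16, 25, 36, 49, 12, 29, 48, 17, 40, 13, 40, 17, 48, 29, 12, 49, 36, 25, 16, 9, 4, 1.
The distinct values are {0, 1, 4, 9, 12, 13, 16, 17, 25, 29, 36, 40, 48, 49}; there are 14 of them.

14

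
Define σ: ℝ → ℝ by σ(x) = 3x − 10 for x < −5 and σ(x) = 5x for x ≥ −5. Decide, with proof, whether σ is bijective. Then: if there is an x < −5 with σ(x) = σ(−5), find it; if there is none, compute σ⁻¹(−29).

-19/3

Both pieces are strictly increasing (slopes 3 and 5), so each is injective on its own interval.
The left piece maps (−∞, −5) onto (−∞, −25); the right piece maps [−5, ∞) onto [−25, ∞).
Since −25 = −25, the images partition ℝ: σ is injective and surjective, hence bijective.
Because the two images are disjoint, no x < −5 has σ(x) = σ(−5), so we compute σ⁻¹(−29): −29 lies in (−∞, −25), so solve 3x − 10 = −29: x = (−29 + 10)/3 = −19/3.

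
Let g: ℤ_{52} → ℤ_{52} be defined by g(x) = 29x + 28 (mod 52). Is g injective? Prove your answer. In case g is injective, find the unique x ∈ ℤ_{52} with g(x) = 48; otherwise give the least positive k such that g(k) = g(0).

Suppose g(a) = g(b) in ℤ_{52}. Then 29a + 28 ≡ 29b + 28 (mod 52), therefore 29(a − b) ≡ 0 (mod 52).
Since gcd(29, 52) = 1, 29 is invertible modulo 52, so a − b ≡ 0 (mod 52), i.e. a = b.
Therefore g is injective.
We now compute 29⁻¹ mod 52 explicitly. Euclid's algorithm: 52 = 1·29 + 23, 29 = 1·23 + 6, 23 = 3·6 + 5, 6 = 1·5 + 1; back-substituting gives 1 = 9·29 − 5·52, so 29⁻¹ ≡ 9 (mod 52).
Since g is injective, we compute g⁻¹(48): solve 29x + 28 ≡ 48 (mod 52), i.e. 29x ≡ 20 (mod 52).
Multiplying by 29⁻¹ = 9 gives x ≡ 9·20 = 180 = 3·52 + 24 ≡ 24 (mod 52).
Check: g(24) = 29·24 + 28 = 724 = 13·52 + 48 ≡ 48 (mod 52).

24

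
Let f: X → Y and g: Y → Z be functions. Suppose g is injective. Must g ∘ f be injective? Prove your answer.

No. Take X = {0, 1}, Y = Z = {0, 1, 2, 3}, f(0) = f(1) = 0, and g = identity (injective).
Then (g ∘ f)(0) = (g ∘ f)(1) = 0 with 0 ≠ 1, so g ∘ f is not injective.

not injective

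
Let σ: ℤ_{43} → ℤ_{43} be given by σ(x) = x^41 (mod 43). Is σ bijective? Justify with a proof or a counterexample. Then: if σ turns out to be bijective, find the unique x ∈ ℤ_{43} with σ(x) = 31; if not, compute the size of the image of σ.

Since 43 is prime, the nonzero elements of ℤ_{43} form a cyclic group of order 42.
As gcd(41, 42) = 1, raising to the 41st power is a bijection on this group: if s^41 ≡ t^41 then (st^{−1})^41 = 1, and the only element of order dividing gcd(41, 42) = 1 is 1, so s = t.
With σ(0) = 0 this makes σ injective on all of ℤ_{43}, hence bijective (finite equal-size domain and codomain). In particular σ is bijective.
Since σ is bijective, we find the preimage of 31. The inverse of x ↦ x^41 on (ℤ_{43})^× is x ↦ x^41, because 41·41 = 1681 = 40·42 + 1 ≡ 1 (mod 42) and x^{42} = 1 for x ≠ 0 (Fermat). So σ⁻¹(31) = 31^41 mod 43.
Repeated squaring mod 43: 31^1 ≡ 31, 31^2 ≡ 31² = 961 ≡ 15, 31^4 ≡ 15² = 225 ≡ 10, 31^8 ≡ 10² = 100 ≡ 14, 31^16 ≡ 14² = 196 ≡ 24, 31^32 ≡ 24² = 576 ≡ 17. Since 41 = 32 + 8 + 1, 31^41 ≡ 17·14·31: 17·14 = 238 ≡ 23, then 23·31 = 713 ≡ 25. So 31^41 ≡ 25 (mod 43).
Hence σ⁻¹(31) = 25.

25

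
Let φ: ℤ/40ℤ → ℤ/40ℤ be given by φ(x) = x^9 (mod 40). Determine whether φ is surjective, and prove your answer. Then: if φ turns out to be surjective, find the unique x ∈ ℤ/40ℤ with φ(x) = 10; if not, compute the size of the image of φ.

φ(0) = 0^9 = 0.
φ(10): Repeated squaring mod 40: 10^1 ≡ 10, 10^2 ≡ 10² = 100 ≡ 20, 10^4 ≡ 20² = 400 ≡ 0, 10^8 ≡ 0² = 0. Since 9 = 8 + 1, 10^9 ≡ 0·10: 0·10 = 0. So 10^9 ≡ 0 (mod 40).
So φ(0) = φ(10) = 0 while 0 ≠ 10, therefore φ is not injective.
A non-injective map from the 40-element set ℤ/40ℤ to itself takes at most 39 distinct values, so it cannot be surjective. So φ is not surjective.
Since φ is not surjective, we determine |image(φ)|. Computing x^9 mod 40 for each x (by repeated squaring, reducing mod 40 at every step), the values φ(0), φ(1), …, φ(39) are: 0, 1, 32, 3, 24, 5, 16, 7, 8, 9, 0, 11, 32, 13, 24, 15, 16, 17, 8, 19, 0, 21, 32, 23, 24, 25, 16, 27, 8, 29, 0, 31, 32, 33, 24, 35, 16, 37, 8, 39.
The distinct values are {0, 1, 3, 5, 7, 8, 9, 11, 13, 15, 16, 17, 19, 21, 23, 24, 25, 27, 29, 31, 32, 33, 35, 37, 39}; there are 25 of them.

25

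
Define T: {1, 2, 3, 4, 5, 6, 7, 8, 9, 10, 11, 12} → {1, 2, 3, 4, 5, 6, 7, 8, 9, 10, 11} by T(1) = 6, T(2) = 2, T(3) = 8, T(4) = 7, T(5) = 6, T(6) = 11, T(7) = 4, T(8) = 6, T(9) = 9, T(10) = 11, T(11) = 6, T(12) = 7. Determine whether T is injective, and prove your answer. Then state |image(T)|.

7

T(1) = 6 = T(5) with 1 ≠ 5, so T is not injective.
The image of T is {2, 4, 6, 7, 8, 9, 11}, which has 7 elements.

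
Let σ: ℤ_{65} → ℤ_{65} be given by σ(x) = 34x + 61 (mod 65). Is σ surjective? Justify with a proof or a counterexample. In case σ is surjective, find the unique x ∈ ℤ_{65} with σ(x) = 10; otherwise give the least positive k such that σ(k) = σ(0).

Since gcd(34, 65) = 1, 34 is invertible modulo 65. Euclid's algorithm: 65 = 1·34 + 31, 34 = 1·31 + 3, 31 = 10·3 + 1; back-substituting gives 1 = 44·34 − 23·65, so 34⁻¹ ≡ 44 (mod 65).
Then y ↦ 44(y − 61) is a two-sided inverse to σ, so every y ∈ ℤ_{65} has a preimage.
Hence σ is surjective.
Since σ is surjective, we compute σ⁻¹(10): solve 34x + 61 ≡ 10 (mod 65), i.e. 34x ≡ 14 (mod 65).
Multiplying by 34⁻¹ = 44 gives x ≡ 44·14 = 616 = 9·65 + 31 ≡ 31 (mod 65).
Check: σ(31) = 34·31 + 61 = 1115 = 17·65 + 10 ≡ 10 (mod 65).

31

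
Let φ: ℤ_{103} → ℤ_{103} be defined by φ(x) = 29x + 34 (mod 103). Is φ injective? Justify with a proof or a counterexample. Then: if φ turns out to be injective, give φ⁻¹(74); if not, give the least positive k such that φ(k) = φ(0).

44

If φ(s) = φ(t), then 29s ≡ 29t (mod 103). Because gcd(29, 103) = 1, we may cancel 29 to get s ≡ t (mod 103).
Therefore φ is injective.
We now compute 29⁻¹ mod 103 explicitly. Euclid's algorithm: 103 = 3·29 + 16, 29 = 1·16 + 13, 16 = 1·13 + 3, 13 = 4·3 + 1; back-substituting gives 1 = 32·29 − 9·103, so 29⁻¹ ≡ 32 (mod 103).
Since φ is injective, we find φ⁻¹(74): we need 29x ≡ 74 − 34 ≡ 40 (mod 103). Using 29⁻¹ = 32: x ≡ 32·40 = 1280 = 12·103 + 44, so x = 44.
Check: φ(44) = 29·44 + 34 = 1310 = 12·103 + 74 ≡ 74 (mod 103).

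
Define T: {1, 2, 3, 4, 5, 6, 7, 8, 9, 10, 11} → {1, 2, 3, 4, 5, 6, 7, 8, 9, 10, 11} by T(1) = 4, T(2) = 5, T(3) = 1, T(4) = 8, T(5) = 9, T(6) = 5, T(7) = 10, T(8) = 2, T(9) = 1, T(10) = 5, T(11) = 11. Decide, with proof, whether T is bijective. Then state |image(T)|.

8

T(2) = 5 = T(6) with 2 ≠ 6, so T is not injective, hence not bijective.
The image of T is {1, 2, 4, 5, 8, 9, 10, 11}, which has 8 elements.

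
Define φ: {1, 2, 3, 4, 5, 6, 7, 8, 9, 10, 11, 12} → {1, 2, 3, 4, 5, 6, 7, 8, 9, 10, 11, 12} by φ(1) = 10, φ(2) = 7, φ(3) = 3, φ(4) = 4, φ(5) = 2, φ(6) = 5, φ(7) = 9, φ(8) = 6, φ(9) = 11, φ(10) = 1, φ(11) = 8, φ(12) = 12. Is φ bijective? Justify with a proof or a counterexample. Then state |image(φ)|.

12

The values 10, 7, 3, 4, 2, 5, 9, 6, 11, 1, 8, 12 are a permutation of {1, 2, 3, 4, 5, 6, 7, 8, 9, 10, 11, 12}: each element appears exactly once.
So φ is injective and surjective, hence bijective.
The image of φ is {1, 2, 3, 4, 5, 6, 7, 8, 9, 10, 11, 12}, which has 12 elements.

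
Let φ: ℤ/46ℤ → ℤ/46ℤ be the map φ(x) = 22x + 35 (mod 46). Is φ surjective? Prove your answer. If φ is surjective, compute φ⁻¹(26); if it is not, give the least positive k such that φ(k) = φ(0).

Since gcd(22, 46) = 2, we have 22x ≡ 0 (mod 2) for all x, so φ(x) ≡ 1 (mod 2).
But 0 ≢ 1 (mod 2), so 0 ∈ ℤ/46ℤ has no preimage. Thus φ is not surjective.
Since φ is not surjective, we find the least positive k with φ(k) = φ(0): this means 22k ≡ 0 (mod 46), i.e. 46 ∣ 22k. Since gcd(22, 46) = 2, dividing through by 2 this holds exactly when 23 ∣ 11k, and as gcd(11, 23) = 1, exactly when 23 ∣ k.
The smallest positive such k is 23.

23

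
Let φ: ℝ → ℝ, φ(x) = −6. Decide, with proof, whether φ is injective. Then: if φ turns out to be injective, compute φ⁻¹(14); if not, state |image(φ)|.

1

φ(0) = −6 = φ(1) with 0 ≠ 1, so φ is not injective.
Since φ is not injective, we state |image(φ)|: the image of φ is {−6}, which has 1 element.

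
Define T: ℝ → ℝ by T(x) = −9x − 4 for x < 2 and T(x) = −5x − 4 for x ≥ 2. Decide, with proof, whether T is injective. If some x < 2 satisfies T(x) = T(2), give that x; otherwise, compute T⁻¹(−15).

10/9

Both pieces are strictly decreasing (slopes −9 and −5), so each is injective on its own interval.
The left piece maps (−∞, 2) onto (−22, ∞); the right piece maps [2, ∞) onto (−∞, −14].
These images overlap. In particular T(2) = −14 (right piece), and solving −9x − 4 = −14 on the left piece gives x = 10/9 < 2.
So T(10/9) = T(2) with 10/9 ≠ 2, and T is not injective. This x = 10/9 is the requested value below 2.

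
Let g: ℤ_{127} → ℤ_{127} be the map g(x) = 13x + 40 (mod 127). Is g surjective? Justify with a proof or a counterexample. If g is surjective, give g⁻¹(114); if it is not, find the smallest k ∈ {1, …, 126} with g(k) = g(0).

35

Since gcd(13, 127) = 1, 13 is invertible modulo 127. Euclid's algorithm: 127 = 9·13 + 10, 13 = 1·10 + 3, 10 = 3·3 + 1; back-substituting gives 1 = 88·13 − 9·127, so 13⁻¹ ≡ 88 (mod 127).
Then y ↦ 88(y − 40) is a two-sided inverse to g, so every y ∈ ℤ_{127} has a preimage.
Hence g is surjective.
Since g is surjective, we compute g⁻¹(114): solve 13x + 40 ≡ 114 (mod 127), i.e. 13x ≡ 74 (mod 127).
Multiplying by 13⁻¹ = 88 gives x ≡ 88·74 = 6512 = 51·127 + 35 ≡ 35 (mod 127).
Check: g(35) = 13·35 + 40 = 495 = 3·127 + 114 ≡ 114 (mod 127).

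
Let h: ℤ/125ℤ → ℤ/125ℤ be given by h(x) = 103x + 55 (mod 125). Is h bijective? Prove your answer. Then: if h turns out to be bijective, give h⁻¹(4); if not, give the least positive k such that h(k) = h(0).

8

Suppose h(a) = h(b) in ℤ/125ℤ. Then 103a + 55 ≡ 103b + 55 (mod 125), hence 103(a − b) ≡ 0 (mod 125).
Since gcd(103, 125) = 1, 103 is invertible modulo 125, hence a − b ≡ 0 (mod 125), i.e. a = b.
We now compute 103⁻¹ mod 125 explicitly. Euclid's algorithm: 125 = 1·103 + 22, 103 = 4·22 + 15, 22 = 1·15 + 7, 15 = 2·7 + 1; back-substituting gives 1 = 17·103 − 14·125, so 103⁻¹ ≡ 17 (mod 125).
For any y ∈ ℤ/125ℤ, x = 17(y − 55) mod 125 satisfies h(x) = 103·17(y − 55) + 55 ≡ y (since 103·17 ≡ 1 mod 125). So every y has a preimage.
So h is bijective.
Since h is bijective, we find h⁻¹(4): we need 103x ≡ 4 − 55 ≡ 74 (mod 125). Using 103⁻¹ = 17: x ≡ 17·74 = 1258 = 10·125 + 8, so x = 8.
Check: h(8) = 103·8 + 55 = 879 = 7·125 + 4 ≡ 4 (mod 125).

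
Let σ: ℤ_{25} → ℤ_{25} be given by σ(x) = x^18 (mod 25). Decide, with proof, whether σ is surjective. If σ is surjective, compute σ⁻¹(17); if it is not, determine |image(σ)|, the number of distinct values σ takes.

σ(0) = 0^18 = 0.
σ(5): Repeated squaring mod 25: 5^1 ≡ 5, 5^2 ≡ 5² = 25 ≡ 0, 5^4 ≡ 0² = 0, 5^8 ≡ 0² = 0, 5^16 ≡ 0² = 0. Since 18 = 16 + 2, 5^18 ≡ 0·0: 0·0 = 0. So 5^18 ≡ 0 (mod 25).
So σ(0) = σ(5) = 0 while 0 ≠ 5, therefore σ is not injective.
A non-injective map from the 25-element set ℤ_{25} to itself takes at most 24 distinct values, so it cannot be surjective. Therefore σ is not surjective.
Since σ is not surjective, we determine |image(σ)|. Computing x^18 mod 25 for each x (by repeated squaring, reducing mod 25 at every step), the values σ(0), σ(1), …, σ(24) are: 0, 1, 19, 14, 11, 0, 16, 24, 9, 21, 0, 6, 4, 4, 6, 0, 21, 9, 24, 16, 0, 11, 14, 19, 1.
The distinct values are {0, 1, 4, 6, 9, 11, 14, 16, 19, 21, 24}; there are 11 of them.

11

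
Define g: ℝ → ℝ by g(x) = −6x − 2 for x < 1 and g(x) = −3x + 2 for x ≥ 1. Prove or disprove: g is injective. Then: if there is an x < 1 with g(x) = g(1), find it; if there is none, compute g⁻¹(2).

-1/6

Both pieces are strictly decreasing (slopes −6 and −3), so each is injective on its own interval.
The left piece maps (−∞, 1) onto (−8, ∞); the right piece maps [1, ∞) onto (−∞, −1].
These images overlap. In particular g(1) = −1 (right piece), and solving −6x − 2 = −1 on the left piece gives x = −1/6 < 1.
So g(−1/6) = g(1) with −1/6 ≠ 1, and g is not injective. This x = −1/6 is the requested value below 1.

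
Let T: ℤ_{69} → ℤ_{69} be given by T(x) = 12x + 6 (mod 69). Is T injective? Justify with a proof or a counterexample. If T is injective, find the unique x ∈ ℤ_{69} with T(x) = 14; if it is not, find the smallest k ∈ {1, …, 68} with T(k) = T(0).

23

Recall: T is injective if T(s) = T(t) implies s = t.
We have gcd(12, 69) = 3 > 1. Taking s = 0 and t = 23: T(0) = 6 and T(23) = 12·23 + 6 = 282 ≡ 6 (mod 69).
So T(0) = T(23) while 0 ≠ 23, hence T is not injective.
Since T is not injective, we find the least positive k with T(k) = T(0): this means 12k ≡ 0 (mod 69), i.e. 69 ∣ 12k. Since gcd(12, 69) = 3, dividing through by 3 this holds exactly when 23 ∣ 4k, and as gcd(4, 23) = 1, exactly when 23 ∣ k.
The smallest positive such k is 23.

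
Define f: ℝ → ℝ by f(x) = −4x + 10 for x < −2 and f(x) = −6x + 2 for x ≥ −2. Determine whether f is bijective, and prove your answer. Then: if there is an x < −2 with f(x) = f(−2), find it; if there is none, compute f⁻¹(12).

-5/3

Both pieces are strictly decreasing (slopes −4 and −6), so each is injective on its own interval.
The left piece maps (−∞, −2) onto (18, ∞); the right piece maps [−2, ∞) onto (−∞, 14].
The images leave a gap (18 has no preimage), so f is not surjective, hence not bijective.
Because the two images are disjoint, no x < −2 has f(x) = f(−2), so we compute f⁻¹(12): 12 lies in (−∞, 14], so solve −6x + 2 = 12: x = (12 − 2)/(−6) = −5/3.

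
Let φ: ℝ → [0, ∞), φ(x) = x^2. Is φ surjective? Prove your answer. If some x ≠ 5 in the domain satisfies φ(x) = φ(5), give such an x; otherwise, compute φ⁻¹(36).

-5

For any y ∈ [0, ∞), x = y^{1/2} ∈ ℝ satisfies x^2 = y, so φ is surjective.
For the follow-up, such an x exists: taking x = −5 ∈ ℝ gives φ(−5) = 25 = φ(5) with −5 ≠ 5.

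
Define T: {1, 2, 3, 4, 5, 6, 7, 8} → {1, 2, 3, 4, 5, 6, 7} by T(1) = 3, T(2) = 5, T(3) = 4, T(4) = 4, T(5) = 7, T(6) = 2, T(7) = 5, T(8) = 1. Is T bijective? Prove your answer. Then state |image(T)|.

T(3) = 4 = T(4) with 3 ≠ 4, so T is not injective, hence not bijective.
The image of T is {1, 2, 3, 4, 5, 7}, which has 6 elements.

6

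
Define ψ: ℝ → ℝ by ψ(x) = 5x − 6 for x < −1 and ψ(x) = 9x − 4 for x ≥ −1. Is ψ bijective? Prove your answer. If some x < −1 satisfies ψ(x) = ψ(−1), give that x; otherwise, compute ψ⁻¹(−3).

Both pieces are strictly increasing (slopes 5 and 9), so each is injective on its own interval.
The left piece maps (−∞, −1) onto (−∞, −11); the right piece maps [−1, ∞) onto [−13, ∞).
These images overlap. In particular ψ(−1) = −13 (right piece), and solving 5x − 6 = −13 on the left piece gives x = −7/5 < −1.
So ψ(−7/5) = ψ(−1) with −7/5 ≠ −1, and ψ is not injective, hence not bijective. This x = −7/5 is the requested value below −1.

-7/5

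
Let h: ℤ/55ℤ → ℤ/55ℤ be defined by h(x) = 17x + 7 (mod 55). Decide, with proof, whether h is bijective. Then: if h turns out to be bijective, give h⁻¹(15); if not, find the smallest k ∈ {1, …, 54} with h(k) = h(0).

49

Suppose h(a) = h(b) in ℤ/55ℤ. Then 17a + 7 ≡ 17b + 7 (mod 55), hence 17(a − b) ≡ 0 (mod 55).
Since gcd(17, 55) = 1, 17 is invertible modulo 55, hence a − b ≡ 0 (mod 55), i.e. a = b.
We now compute 17⁻¹ mod 55 explicitly. Euclid's algorithm: 55 = 3·17 + 4, 17 = 4·4 + 1; back-substituting gives 1 = 13·17 − 4·55, so 17⁻¹ ≡ 13 (mod 55).
For any y ∈ ℤ/55ℤ, x = 13(y − 7) mod 55 satisfies h(x) = 17·13(y − 7) + 7 ≡ y (since 17·13 ≡ 1 mod 55). So every y has a preimage.
Hence h is bijective.
Since h is bijective, we compute h⁻¹(15): solve 17x + 7 ≡ 15 (mod 55), i.e. 17x ≡ 8 (mod 55).
Multiplying by 17⁻¹ = 13 gives x ≡ 13·8 = 104 = 1·55 + 49 ≡ 49 (mod 55).
Check: h(49) = 17·49 + 7 = 840 = 15·55 + 15 ≡ 15 (mod 55).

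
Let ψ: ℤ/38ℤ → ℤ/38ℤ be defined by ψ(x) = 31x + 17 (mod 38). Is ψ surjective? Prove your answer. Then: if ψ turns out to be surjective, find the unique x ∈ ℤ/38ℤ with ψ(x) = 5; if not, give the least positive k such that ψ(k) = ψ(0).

18

Recall: surjectivity means every element of the codomain has a preimage under ψ.
Since gcd(31, 38) = 1, 31 is invertible modulo 38. Euclid's algorithm: 38 = 1·31 + 7, 31 = 4·7 + 3, 7 = 2·3 + 1; back-substituting gives 1 = 27·31 − 22·38, so 31⁻¹ ≡ 27 (mod 38).
Then y ↦ 27(y − 17) is a two-sided inverse to ψ, so every y ∈ ℤ/38ℤ has a preimage.
Hence ψ is surjective.
Since ψ is surjective, we compute ψ⁻¹(5): solve 31x + 17 ≡ 5 (mod 38), i.e. 31x ≡ 26 (mod 38).
Multiplying by 31⁻¹ = 27 gives x ≡ 27·26 = 702 = 18·38 + 18 ≡ 18 (mod 38).
Check: ψ(18) = 31·18 + 17 = 575 = 15·38 + 5 ≡ 5 (mod 38).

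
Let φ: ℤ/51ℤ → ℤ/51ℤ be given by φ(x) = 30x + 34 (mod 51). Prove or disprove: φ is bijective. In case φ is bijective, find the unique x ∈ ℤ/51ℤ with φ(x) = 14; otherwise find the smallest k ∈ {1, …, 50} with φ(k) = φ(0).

17

By definition, φ is injective if φ(u) = φ(v) implies u = v.
We have gcd(30, 51) = 3 > 1. Taking u = 0 and v = 17: φ(0) = 34 and φ(17) = 30·17 + 34 = 544 ≡ 34 (mod 51).
So φ(0) = φ(17) while 0 ≠ 17, therefore φ is not injective, hence not bijective.
Since φ is not bijective, we find the least positive k with φ(k) = φ(0): this means 30k ≡ 0 (mod 51), i.e. 51 ∣ 30k. Since gcd(30, 51) = 3, dividing through by 3 this holds exactly when 17 ∣ 10k, and as gcd(10, 17) = 1, exactly when 17 ∣ k.
The smallest positive such k is 17.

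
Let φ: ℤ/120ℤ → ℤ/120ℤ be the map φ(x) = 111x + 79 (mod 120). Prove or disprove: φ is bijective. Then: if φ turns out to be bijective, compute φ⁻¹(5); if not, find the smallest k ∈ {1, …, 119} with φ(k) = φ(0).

40

We have gcd(111, 120) = 3 > 1. Taking a = 0 and b = 40: φ(0) = 79 and φ(40) = 111·40 + 79 = 4519 ≡ 79 (mod 120).
So φ(0) = φ(40) while 0 ≠ 40, thus φ is not injective, hence not bijective.
Since φ is not bijective, we find the least positive k with φ(k) = φ(0): this means 111k ≡ 0 (mod 120), i.e. 120 ∣ 111k. Since gcd(111, 120) = 3, dividing through by 3 this holds exactly when 40 ∣ 37k, and as gcd(37, 40) = 1, exactly when 40 ∣ k.
The smallest positive such k is 40.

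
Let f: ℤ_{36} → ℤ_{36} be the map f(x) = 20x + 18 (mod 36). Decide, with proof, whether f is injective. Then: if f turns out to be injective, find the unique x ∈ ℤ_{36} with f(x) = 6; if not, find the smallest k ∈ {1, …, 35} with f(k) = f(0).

9

We have gcd(20, 36) = 4 > 1. Taking s = 0 and t = 9: f(0) = 18 and f(9) = 20·9 + 18 = 198 ≡ 18 (mod 36).
So f(0) = f(9) while 0 ≠ 9, hence f is not injective.
Since f is not injective, we find the least positive k with f(k) = f(0): this means 20k ≡ 0 (mod 36), i.e. 36 ∣ 20k. Since gcd(20, 36) = 4, dividing through by 4 this holds exactly when 9 ∣ 5k, and as gcd(5, 9) = 1, exactly when 9 ∣ k.
The smallest positive such k is 9.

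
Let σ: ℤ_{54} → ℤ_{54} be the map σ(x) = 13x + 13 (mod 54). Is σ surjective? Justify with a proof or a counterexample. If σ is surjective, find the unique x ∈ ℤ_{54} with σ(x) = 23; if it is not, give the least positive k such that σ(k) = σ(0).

34

Since gcd(13, 54) = 1, 13 is invertible modulo 54. Euclid's algorithm: 54 = 4·13 + 2, 13 = 6·2 + 1; back-substituting gives 1 = 25·13 − 6·54, so 13⁻¹ ≡ 25 (mod 54).
For any y ∈ ℤ_{54}, x = 25(y − 13) mod 54 satisfies σ(x) = 13·25(y − 13) + 13 ≡ y (since 13·25 ≡ 1 mod 54). So every y has a preimage.
So σ is surjective.
Since σ is surjective, we find σ⁻¹(23): we need 13x ≡ 23 − 13 ≡ 10 (mod 54). Using 13⁻¹ = 25: x ≡ 25·10 = 250 = 4·54 + 34, so x = 34.
Check: σ(34) = 13·34 + 13 = 455 = 8·54 + 23 ≡ 23 (mod 54).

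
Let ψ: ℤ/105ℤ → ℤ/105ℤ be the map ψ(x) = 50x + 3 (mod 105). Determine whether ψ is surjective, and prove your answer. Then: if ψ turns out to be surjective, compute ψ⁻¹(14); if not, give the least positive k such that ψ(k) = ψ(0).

21

Since gcd(50, 105) = 5, we have 50x ≡ 0 (mod 5) for all x, so ψ(x) ≡ 3 (mod 5).
But 0 ≢ 3 (mod 5), so 0 ∈ ℤ/105ℤ has no preimage. Hence ψ is not surjective.
Since ψ is not surjective, we find the least positive k with ψ(k) = ψ(0): this means 50k ≡ 0 (mod 105), i.e. 105 ∣ 50k. Since gcd(50, 105) = 5, dividing through by 5 this holds exactly when 21 ∣ 10k, and as gcd(10, 21) = 1, exactly when 21 ∣ k.
The smallest positive such k is 21.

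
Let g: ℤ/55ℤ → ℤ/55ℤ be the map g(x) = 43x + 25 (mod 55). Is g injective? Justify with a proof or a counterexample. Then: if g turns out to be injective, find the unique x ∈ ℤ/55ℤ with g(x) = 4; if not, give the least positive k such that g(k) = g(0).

43

Suppose g(x_1) = g(x_2) in ℤ/55ℤ. Then 43x_1 + 25 ≡ 43x_2 + 25 (mod 55), hence 43(x_1 − x_2) ≡ 0 (mod 55).
Since gcd(43, 55) = 1, 43 is invertible modulo 55, therefore x_1 − x_2 ≡ 0 (mod 55), i.e. x_1 = x_2.
Therefore g is injective.
We now compute 43⁻¹ mod 55 explicitly. Euclid's algorithm: 55 = 1·43 + 12, 43 = 3·12 + 7, 12 = 1·7 + 5, 7 = 1·5 + 2, 5 = 2·2 + 1; back-substituting gives 1 = 32·43 − 25·55, so 43⁻¹ ≡ 32 (mod 55).
Since g is injective, we compute g⁻¹(4): solve 43x + 25 ≡ 4 (mod 55), i.e. 43x ≡ 34 (mod 55).
Multiplying by 43⁻¹ = 32 gives x ≡ 32·34 = 1088 = 19·55 + 43 ≡ 43 (mod 55).
Check: g(43) = 43·43 + 25 = 1874 = 34·55 + 4 ≡ 4 (mod 55).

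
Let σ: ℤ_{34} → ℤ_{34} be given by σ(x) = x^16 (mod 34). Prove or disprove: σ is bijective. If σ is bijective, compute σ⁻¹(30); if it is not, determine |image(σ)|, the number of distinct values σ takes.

σ(1) = 1^16 = 1.
σ(3): Repeated squaring mod 34: 3^1 ≡ 3, 3^2 ≡ 3² = 9, 3^4 ≡ 9² = 81 ≡ 13, 3^8 ≡ 13² = 169 ≡ 33, 3^16 ≡ 33² = 1089 ≡ 1. So 3^16 ≡ 1 (mod 34).
So σ(1) = σ(3) = 1 while 1 ≠ 3, so σ is not injective, hence not bijective.
Since σ is not bijective, we determine |image(σ)|. Computing x^16 mod 34 for each x (by repeated squaring, reducing mod 34 at every step), the values σ(0), σ(1), …, σ(33) are: 0, 1, 18, 1, 18, 1, 18, 1, 18, 1, 18, 1, 18, 1, 18, 1, 18, 17, 18, 1, 18, 1, 18, 1, 18, 1, 18, 1, 18, 1, 18, 1, 18, 1.
The distinct values are {0, 1, 17, 18}; there are 4 of them.

4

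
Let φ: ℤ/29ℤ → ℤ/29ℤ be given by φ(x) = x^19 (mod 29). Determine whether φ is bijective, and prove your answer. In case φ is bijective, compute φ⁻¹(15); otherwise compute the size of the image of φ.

Since 29 is prime, the nonzero elements of ℤ/29ℤ form a cyclic group of order 28.
As gcd(19, 28) = 1, raising to the 19th power is a bijection on this group: if a^19 ≡ b^19 then (ab^{−1})^19 = 1, and the only element of order dividing gcd(19, 28) = 1 is 1, so a = b.
With φ(0) = 0 this makes φ injective on all of ℤ/29ℤ, hence bijective (finite equal-size domain and codomain). In particular φ is bijective.
Since φ is bijective, we find the preimage of 15. The inverse of x ↦ x^19 on (ℤ/29ℤ)^× is x ↦ x^3, because 19·3 = 57 = 2·28 + 1 ≡ 1 (mod 28) and x^{28} = 1 for x ≠ 0 (Fermat). So φ⁻¹(15) = 15^3 mod 29.
Repeated squaring mod 29: 15^1 ≡ 15, 15^2 ≡ 15² = 225 ≡ 22. Since 3 = 2 + 1, 15^3 ≡ 22·15: 22·15 = 330 ≡ 11. So 15^3 ≡ 11 (mod 29).
Hence φ⁻¹(15) = 11.

11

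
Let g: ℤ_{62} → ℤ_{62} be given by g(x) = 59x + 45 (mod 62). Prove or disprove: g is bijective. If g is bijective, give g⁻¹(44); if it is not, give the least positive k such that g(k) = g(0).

Suppose g(x_1) = g(x_2) in ℤ_{62}. Then 59x_1 + 45 ≡ 59x_2 + 45 (mod 62), so 59(x_1 − x_2) ≡ 0 (mod 62).
Since gcd(59, 62) = 1, 59 is invertible modulo 62, hence x_1 − x_2 ≡ 0 (mod 62), i.e. x_1 = x_2.
We now compute 59⁻¹ mod 62 explicitly. Euclid's algorithm: 62 = 1·59 + 3, 59 = 19·3 + 2, 3 = 1·2 + 1; back-substituting gives 1 = 41·59 − 39·62, so 59⁻¹ ≡ 41 (mod 62).
For any y ∈ ℤ_{62}, x = 41(y − 45) mod 62 satisfies g(x) = 59·41(y − 45) + 45 ≡ y (since 59·41 ≡ 1 mod 62). So every y has a preimage.
So g is bijective.
Since g is bijective, we find g⁻¹(44): we need 59x ≡ 44 − 45 ≡ 61 (mod 62). Using 59⁻¹ = 41: x ≡ 41·61 = 2501 = 40·62 + 21, so x = 21.
Check: g(21) = 59·21 + 45 = 1284 = 20·62 + 44 ≡ 44 (mod 62).

21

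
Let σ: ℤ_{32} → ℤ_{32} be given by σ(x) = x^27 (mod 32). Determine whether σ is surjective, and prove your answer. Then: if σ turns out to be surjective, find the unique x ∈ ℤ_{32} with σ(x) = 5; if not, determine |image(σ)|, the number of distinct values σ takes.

17

σ(0) = 0^27 = 0.
σ(2): Repeated squaring mod 32: 2^1 ≡ 2, 2^2 ≡ 2² = 4, 2^4 ≡ 4² = 16, 2^8 ≡ 16² = 256 ≡ 0, 2^16 ≡ 0² = 0. Since 27 = 16 + 8 + 2 + 1, 2^27 ≡ 0·0·4·2: 0·0 = 0, then 0·4 = 0, then 0·2 = 0. So 2^27 ≡ 0 (mod 32).
So σ(0) = σ(2) = 0 while 0 ≠ 2, hence σ is not injective.
A non-injective map from the 32-element set ℤ_{32} to itself takes at most 31 distinct values, so it cannot be surjective. Thus σ is not surjective.
Since σ is not surjective, we determine |image(σ)|. Computing x^27 mod 32 for each x (by repeated squaring, reducing mod 32 at every step), the values σ(0), σ(1), …, σ(31) are: 0, 1, 0, 27, 0, 29, 0, 23, 0, 25, 0, 19, 0, 21, 0, 15, 0, 17, 0, 11, 0, 13, 0, 7, 0, 9, 0, 3, 0, 5, 0, 31.
The distinct values are {0, 1, 3, 5, 7, 9, 11, 13, 15, 17, 19, 21, 23, 25, 27, 29, 31}; there are 17 of them.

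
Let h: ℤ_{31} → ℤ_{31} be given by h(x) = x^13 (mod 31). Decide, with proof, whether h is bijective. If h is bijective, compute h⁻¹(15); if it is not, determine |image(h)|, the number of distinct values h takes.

Since 31 is prime, the nonzero elements of ℤ_{31} form a cyclic group of order 30.
As gcd(13, 30) = 1, raising to the 13th power is a bijection on this group: if s^13 ≡ t^13 then (st^{−1})^13 = 1, and the only element of order dividing gcd(13, 30) = 1 is 1, so s = t.
With h(0) = 0 this makes h injective on all of ℤ_{31}, hence bijective (finite equal-size domain and codomain). In particular h is bijective.
Since h is bijective, we find the preimage of 15. The inverse of x ↦ x^13 on (ℤ_{31})^× is x ↦ x^7, because 13·7 = 91 = 3·30 + 1 ≡ 1 (mod 30) and x^{30} = 1 for x ≠ 0 (Fermat). So h⁻¹(15) = 15^7 mod 31.
Repeated squaring mod 31: 15^1 ≡ 15, 15^2 ≡ 15² = 225 ≡ 8, 15^4 ≡ 8² = 64 ≡ 2. Since 7 = 4 + 2 + 1, 15^7 ≡ 2·8·15: 2·8 = 16, then 16·15 = 240 ≡ 23. So 15^7 ≡ 23 (mod 31).
Hence h⁻¹(15) = 23.

23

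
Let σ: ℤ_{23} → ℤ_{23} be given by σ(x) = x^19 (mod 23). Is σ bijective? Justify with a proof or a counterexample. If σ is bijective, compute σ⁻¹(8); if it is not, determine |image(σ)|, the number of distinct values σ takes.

Since 23 is prime, the nonzero elements of ℤ_{23} form a cyclic group of order 22.
As gcd(19, 22) = 1, raising to the 19th power is a bijection on this group: if x_1^19 ≡ x_2^19 then (x_1x_2^{−1})^19 = 1, and the only element of order dividing gcd(19, 22) = 1 is 1, so x_1 = x_2.
With σ(0) = 0 this makes σ injective on all of ℤ_{23}, hence bijective (finite equal-size domain and codomain). In particular σ is bijective.
Since σ is bijective, we find the preimage of 8. The inverse of x ↦ x^19 on (ℤ_{23})^× is x ↦ x^7, because 19·7 = 133 = 6·22 + 1 ≡ 1 (mod 22) and x^{22} = 1 for x ≠ 0 (Fermat). So σ⁻¹(8) = 8^7 mod 23.
Repeated squaring mod 23: 8^1 ≡ 8, 8^2 ≡ 8² = 64 ≡ 18, 8^4 ≡ 18² = 324 ≡ 2. Since 7 = 4 + 2 + 1, 8^7 ≡ 2·18·8: 2·18 = 36 ≡ 13, then 13·8 = 104 ≡ 12. So 8^7 ≡ 12 (mod 23).
Hence σ⁻¹(8) = 12.

12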